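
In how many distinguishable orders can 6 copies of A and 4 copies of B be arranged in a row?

210

Choose positions for the A's: C(10,6) = 210.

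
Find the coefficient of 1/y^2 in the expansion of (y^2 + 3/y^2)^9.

30618

General term: C(9,j)·(y^2)^j·(3/y^2)^(9-j), with y-exponent 2j − 2(9−j) = 4j − 18.
Set 4j − 18 = -2: j = 4.
C(9,4) = 126; 1^4 = 1; 3^5 = 243.
Coefficient = 126 · 1 · 243 = 30618.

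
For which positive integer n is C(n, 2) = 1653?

n(n−1)/2 = 1653 ⇒ n(n−1) = 3306. Since 58·57 = 3306, n = 58.

58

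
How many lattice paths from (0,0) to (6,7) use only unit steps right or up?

1716

Each path is a sequence of 13 steps with 6 rights: C(13,6) = 1716.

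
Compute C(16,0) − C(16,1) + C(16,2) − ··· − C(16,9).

The partial alternating sum Σ_{k=0}^{9} (−1)^k C(16,k) = (−1)^9 C(15,9) = -5005.

-5005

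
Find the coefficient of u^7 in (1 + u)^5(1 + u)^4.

(1 + u)^5(1 + u)^4 = (1 + u)^9, so the coefficient of u^7 is C(9,7)·1^7 = 36·1 = 36.

36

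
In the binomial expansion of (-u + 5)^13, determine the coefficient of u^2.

3808593750

The general term is C(13,j)·(-u)^j·(5)^(13-j); the u^2 term has j = 2.
C(13,2) = 78.
Coefficient = C(13,2) · 5^11 = 78 · 48828125 = 3808593750.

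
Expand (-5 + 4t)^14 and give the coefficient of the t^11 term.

-190840832000

The general term is C(14,j)·(-5)^j·(4t)^(14-j); the t^11 term has j = 3.
C(14,3) = 364.
Coefficient = C(14,3) · (-5)^3 · 4^11 = 364 · (-125) · 4194304 = -190840832000.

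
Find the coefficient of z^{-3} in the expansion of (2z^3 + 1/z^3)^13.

109824

General term: C(13,j)·(2z^3)^j·(1/z^3)^(13-j), with z-exponent 3j − 3(13−j) = 6j − 39.
Set 6j − 39 = -3: j = 6.
C(13,6) = 1716; 2^6 = 64; 1^7 = 1.
Coefficient = 1716 · 64 · 1 = 109824.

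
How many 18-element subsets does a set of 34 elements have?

2203961430

C(34,18) = C(34,16) by symmetry.
C(34,16) = (34·33·32·31·30·29·28·27·26·25·24·23·22·21·20·19) / 16! = 46113021921146019840000 / 20922789888000 = 2203961430.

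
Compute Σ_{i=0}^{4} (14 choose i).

1471

1 + 14 + 91 + 364 + 1001 = 1471.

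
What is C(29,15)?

77558760

C(29,15) = C(29,14) by symmetry.
C(29,14) = (29·28·27·26·25·24·23·22·21·20·19·18·17·16) / 14! = 6761440164390912000 / 87178291200 = 77558760.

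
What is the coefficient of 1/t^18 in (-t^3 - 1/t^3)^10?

General term: C(10,j)·(-t^3)^j·(-1/t^3)^(10-j), with t-exponent 3j − 3(10−j) = 6j − 30.
Set 6j − 30 = -18: j = 2.
C(10,2) = 45; (-1)^2 = 1; (-1)^8 = 1.
Coefficient = 45 · 1 · 1 = 45.

45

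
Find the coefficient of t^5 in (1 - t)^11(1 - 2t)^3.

-4862

Coefficient of t^5 = Σ_{j} C(11,j)·(-1)^j·C(3,5-j)·(-2)^(5-j) for j from 2 to 5.
= (-440) + (-1980) + (-1980) + (-462) = -4862.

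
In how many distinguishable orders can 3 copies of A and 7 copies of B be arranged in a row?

120

Choose positions for the A's: C(10,3) = 120.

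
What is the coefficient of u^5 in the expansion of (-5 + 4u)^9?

The general term is C(9,j)·(-5)^j·(4u)^(9-j); the u^5 term has j = 4.
C(9,4) = 126.
Coefficient = C(9,4) · (-5)^4 · 4^5 = 126 · 625 · 1024 = 80640000.

80640000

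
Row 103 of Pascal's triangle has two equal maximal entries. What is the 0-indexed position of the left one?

For odd n = 103, C(103,r) peaks at r = (n−1)/2 and (n+1)/2; the smaller is 51.

51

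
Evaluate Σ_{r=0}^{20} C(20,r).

1048576

The entries of row 20 sum to 2^20 = 1048576.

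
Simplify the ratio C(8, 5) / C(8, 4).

4/5

C(n,k+1)/C(n,k) = (n−k)/(k+1) = (8−4)/(4+1) = 4/5.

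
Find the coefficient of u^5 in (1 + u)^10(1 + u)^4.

Coefficient of u^5 = Σ_{j} C(10,j)·C(4,5-j) for j from 1 to 5.
= 10 + 180 + 720 + 840 + 252 = 2002.

2002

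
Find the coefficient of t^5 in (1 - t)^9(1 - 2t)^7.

-24738

Coefficient of t^5 = Σ_{j} C(9,j)·(-1)^j·C(7,5-j)·(-2)^(5-j) for j from 0 to 5.
= (-672) + (-5040) + (-10080) + (-7056) + (-1764) + (-126) = -24738.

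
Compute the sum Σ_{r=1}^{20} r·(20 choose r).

10485760

Since r·C(20,r) = 20·C(19,r−1), the sum is 20·2^19 = 20·524288 = 10485760.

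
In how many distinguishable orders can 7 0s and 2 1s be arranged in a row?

Choose positions for the 0s: C(9,7) = 36.

36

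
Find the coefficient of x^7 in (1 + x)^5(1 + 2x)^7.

16172

Coefficient of x^7 = Σ_{j} C(5,j)·1^j·C(7,7-j)·2^(7-j) for j from 0 to 5.
= 128 + 2240 + 6720 + 5600 + 1400 + 84 = 16172.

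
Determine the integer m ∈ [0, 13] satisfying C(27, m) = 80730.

C(27,m) increases on 0 ≤ m ≤ 13. C(27,4) = 17550 and C(27,5) = 80730, so m = 5.

5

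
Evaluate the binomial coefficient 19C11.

75582

C(19,11) = C(19,8) by symmetry.
C(19,8) = (19·18·17·16·15·14·13·12) / 8! = 3047466240 / 40320 = 75582.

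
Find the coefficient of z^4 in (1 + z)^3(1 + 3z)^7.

6258

Coefficient of z^4 = Σ_{j} C(3,j)·1^j·C(7,4-j)·3^(4-j) for j from 0 to 3.
= 2835 + 2835 + 567 + 21 = 6258.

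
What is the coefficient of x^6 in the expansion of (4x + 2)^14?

3148873728

The general term is C(14,j)·(4x)^j·(2)^(14-j); the x^6 term has j = 6.
C(14,6) = 3003.
Coefficient = C(14,6) · 4^6 · 2^8 = 3003 · 4096 · 256 = 3148873728.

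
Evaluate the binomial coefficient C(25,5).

C(25,5) = (25·24·23·22·21) / 5! = 6375600 / 120 = 53130.

53130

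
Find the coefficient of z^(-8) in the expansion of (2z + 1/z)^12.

General term: C(12,j)·(2z)^j·(1/z)^(12-j), with z-exponent 1j − 1(12−j) = 2j − 12.
Set 2j − 12 = -8: j = 2.
C(12,2) = 66; 2^2 = 4; 1^10 = 1.
Coefficient = 66 · 4 · 1 = 264.

264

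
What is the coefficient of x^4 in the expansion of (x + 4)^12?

32440320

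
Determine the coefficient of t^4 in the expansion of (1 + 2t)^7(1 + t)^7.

Coefficient of t^4 = Σ_{j} C(7,j)·2^j·C(7,4-j)·1^(4-j) for j from 0 to 4.
= 35 + 490 + 1764 + 1960 + 560 = 4809.

4809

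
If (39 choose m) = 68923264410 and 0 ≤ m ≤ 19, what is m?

C(39,m) increases on 0 ≤ m ≤ 19. C(39,18) = 62359143990 and C(39,19) = 68923264410, so m = 19.

19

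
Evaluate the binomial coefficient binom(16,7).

11440

C(16,7) = (16·15·14·13·12·11·10) / 7! = 57657600 / 5040 = 11440.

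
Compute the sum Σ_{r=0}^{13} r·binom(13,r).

Since r·C(13,r) = 13·C(12,r−1), the sum is 13·2^12 = 13·4096 = 53248.

53248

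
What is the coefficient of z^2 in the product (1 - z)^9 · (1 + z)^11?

-8

Coefficient of z^2 = Σ_{j} C(9,j)·(-1)^j·C(11,2-j)·1^(2-j) for j from 0 to 2.
= 55 + (-99) + 36 = -8.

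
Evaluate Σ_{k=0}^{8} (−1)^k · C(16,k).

The partial alternating sum Σ_{k=0}^{8} (−1)^k C(16,k) = (−1)^8 C(15,8) = 6435.

6435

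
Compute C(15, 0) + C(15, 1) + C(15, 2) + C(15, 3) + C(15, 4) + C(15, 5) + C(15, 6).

1 + 15 + 105 + 455 + 1365 + 3003 + 5005 = 9949.

9949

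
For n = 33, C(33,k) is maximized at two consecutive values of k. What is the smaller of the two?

For odd n = 33, C(33,k) peaks at k = (n−1)/2 and (n+1)/2; the smaller is 16.

16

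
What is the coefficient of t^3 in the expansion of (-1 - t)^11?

-165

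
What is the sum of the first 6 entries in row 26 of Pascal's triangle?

83682

1 + 26 + 325 + 2600 + 14950 + 65780 = 83682.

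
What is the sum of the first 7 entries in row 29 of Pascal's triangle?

621616

1 + 29 + 406 + 3654 + 23751 + 118755 + 475020 = 621616.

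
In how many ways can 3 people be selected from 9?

This is C(9,3) = 84.

84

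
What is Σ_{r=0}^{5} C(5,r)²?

Σ C(5,r)² is the coefficient of x^5 in (1+x)^5(1+x)^5 = (1+x)^10, i.e. C(10,5) = 252.

252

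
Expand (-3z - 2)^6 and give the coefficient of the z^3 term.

4320

The general term is C(6,j)·(-3z)^j·(-2)^(6-j); the z^3 term has j = 3.
C(6,3) = 20.
Coefficient = C(6,3) · (-3)^3 · (-2)^3 = 20 · (-27) · (-8) = 4320.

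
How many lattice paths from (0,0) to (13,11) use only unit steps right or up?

2496144

Each path is a sequence of 24 steps with 13 rights: C(24,13) = 2496144.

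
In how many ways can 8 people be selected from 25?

1081575

This is C(25,8) = 1081575.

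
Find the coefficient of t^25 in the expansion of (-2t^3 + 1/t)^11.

-28160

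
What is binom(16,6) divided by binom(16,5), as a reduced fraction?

11/6

C(n,k+1)/C(n,k) = (n−k)/(k+1) = (16−5)/(5+1) = 11/6.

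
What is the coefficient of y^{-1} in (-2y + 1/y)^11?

General term: C(11,j)·(-2y)^j·(1/y)^(11-j), with y-exponent 1j − 1(11−j) = 2j − 11.
Set 2j − 11 = -1: j = 5.
C(11,5) = 462; (-2)^5 = -32; 1^6 = 1.
Coefficient = 462 · (-32) · 1 = -14784.

-14784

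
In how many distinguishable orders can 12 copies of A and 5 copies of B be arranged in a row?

Choose positions for the A's: C(17,12) = 6188.

6188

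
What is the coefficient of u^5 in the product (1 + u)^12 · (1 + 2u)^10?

162036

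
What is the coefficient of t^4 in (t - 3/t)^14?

-486486

General term: C(14,j)·(t)^j·(-3/t)^(14-j), with t-exponent 1j − 1(14−j) = 2j − 14.
Set 2j − 14 = 4: j = 9.
C(14,9) = 2002; 1^9 = 1; (-3)^5 = -243.
Coefficient = 2002 · 1 · (-243) = -486486.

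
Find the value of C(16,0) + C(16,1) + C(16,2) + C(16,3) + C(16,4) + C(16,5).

6885

1 + 16 + 120 + 560 + 1820 + 4368 = 6885.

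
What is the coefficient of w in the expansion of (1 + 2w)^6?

The general term is C(6,j)·(1)^j·(2w)^(6-j); the w^1 term has j = 5.
C(6,5) = 6.
Coefficient = C(6,5) · 2^1 = 6 · 2 = 12.

12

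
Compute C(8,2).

28

C(8,2) = (8·7) / 2! = 56 / 2 = 28.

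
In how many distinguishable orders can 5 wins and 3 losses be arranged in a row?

Choose positions for the wins: C(8,5) = 56.

56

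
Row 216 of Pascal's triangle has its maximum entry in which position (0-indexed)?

C(216,j) is maximized at j = 216/2 = 108.

108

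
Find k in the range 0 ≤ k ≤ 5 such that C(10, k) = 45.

2

C(10,k) increases on 0 ≤ k ≤ 5. C(10,1) = 10 and C(10,2) = 45, so k = 2.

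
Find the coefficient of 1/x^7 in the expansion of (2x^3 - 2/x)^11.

General term: C(11,j)·(2x^3)^j·(-2/x)^(11-j), with x-exponent 3j − 1(11−j) = 4j − 11.
Set 4j − 11 = -7: j = 1.
C(11,1) = 11; 2^1 = 2; (-2)^10 = 1024.
Coefficient = 11 · 2 · 1024 = 22528.

22528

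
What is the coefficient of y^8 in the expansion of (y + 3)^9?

27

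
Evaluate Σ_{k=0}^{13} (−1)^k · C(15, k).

The partial alternating sum Σ_{k=0}^{13} (−1)^k C(15,k) = (−1)^13 C(14,13) = -14.

-14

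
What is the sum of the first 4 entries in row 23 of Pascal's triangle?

2048

1 + 23 + 253 + 1771 = 2048.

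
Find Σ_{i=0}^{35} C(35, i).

The entries of row 35 sum to 2^35 = 34359738368.

34359738368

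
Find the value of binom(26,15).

7726160

C(26,15) = C(26,11) by symmetry.
C(26,11) = (26·25·24·23·22·21·20·19·18·17·16) / 11! = 308403583488000 / 39916800 = 7726160.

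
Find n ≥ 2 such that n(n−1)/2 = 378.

n(n−1)/2 = 378 ⇒ n(n−1) = 756. Since 28·27 = 756, n = 28.

28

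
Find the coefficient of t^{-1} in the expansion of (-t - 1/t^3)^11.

-165

General term: C(11,j)·(-t)^j·(-1/t^3)^(11-j), with t-exponent 1j − 3(11−j) = 4j − 33.
Set 4j − 33 = -1: j = 8.
C(11,8) = 165; (-1)^8 = 1; (-1)^3 = -1.
Coefficient = 165 · 1 · (-1) = -165.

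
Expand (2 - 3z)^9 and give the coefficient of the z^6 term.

489888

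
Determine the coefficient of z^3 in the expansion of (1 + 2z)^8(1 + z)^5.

1178

Coefficient of z^3 = Σ_{j} C(8,j)·2^j·C(5,3-j)·1^(3-j) for j from 0 to 3.
= 10 + 160 + 560 + 448 = 1178.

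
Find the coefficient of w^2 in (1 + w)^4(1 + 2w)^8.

182

Coefficient of w^2 = Σ_{j} C(4,j)·1^j·C(8,2-j)·2^(2-j) for j from 0 to 2.
= 112 + 64 + 6 = 182.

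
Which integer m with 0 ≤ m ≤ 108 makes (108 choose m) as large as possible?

C(108,m) is maximized at m = 108/2 = 54.

54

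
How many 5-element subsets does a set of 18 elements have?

C(18,5) = (18·17·16·15·14) / 5! = 1028160 / 120 = 8568.

8568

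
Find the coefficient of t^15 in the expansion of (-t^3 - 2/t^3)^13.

-11440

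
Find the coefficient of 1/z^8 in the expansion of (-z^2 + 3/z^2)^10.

General term: C(10,j)·(-z^2)^j·(3/z^2)^(10-j), with z-exponent 2j − 2(10−j) = 4j − 20.
Set 4j − 20 = -8: j = 3.
C(10,3) = 120; (-1)^3 = -1; 3^7 = 2187.
Coefficient = 120 · (-1) · 2187 = -262440.

-262440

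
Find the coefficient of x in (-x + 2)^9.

-2304

The general term is C(9,j)·(-x)^j·(2)^(9-j); the x^1 term has j = 1.
C(9,1) = 9.
Coefficient = C(9,1) · (-1)^1 · 2^8 = 9 · (-1) · 256 = -2304.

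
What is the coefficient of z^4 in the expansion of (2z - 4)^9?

The general term is C(9,j)·(2z)^j·(-4)^(9-j); the z^4 term has j = 4.
C(9,4) = 126.
Coefficient = C(9,4) · 2^4 · (-4)^5 = 126 · 16 · (-1024) = -2064384.

-2064384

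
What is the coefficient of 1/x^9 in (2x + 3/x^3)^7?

22680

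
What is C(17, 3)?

680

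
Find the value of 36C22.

C(36,22) = C(36,14) by symmetry.
C(36,14) = (36·35·34·33·32·31·30·29·28·27·26·25·24·23) / 14! = 330954702783344640000 / 87178291200 = 3796297200.

3796297200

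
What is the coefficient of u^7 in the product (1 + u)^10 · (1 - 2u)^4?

-312

Coefficient of u^7 = Σ_{j} C(10,j)·1^j·C(4,7-j)·(-2)^(7-j) for j from 3 to 7.
= 1920 + (-6720) + 6048 + (-1680) + 120 = -312.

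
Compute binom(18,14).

3060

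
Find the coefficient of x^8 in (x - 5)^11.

-20625

The general term is C(11,j)·(x)^j·(-5)^(11-j); the x^8 term has j = 8.
C(11,8) = 165.
Coefficient = C(11,8) · (-5)^3 = 165 · (-125) = -20625.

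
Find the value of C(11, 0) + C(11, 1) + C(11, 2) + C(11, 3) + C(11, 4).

562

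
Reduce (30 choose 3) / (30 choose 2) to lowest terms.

C(n,k+1)/C(n,k) = (n−k)/(k+1) = (30−2)/(2+1) = 28/3.

28/3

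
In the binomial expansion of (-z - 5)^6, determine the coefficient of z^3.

The general term is C(6,j)·(-z)^j·(-5)^(6-j); the z^3 term has j = 3.
C(6,3) = 20.
Coefficient = C(6,3) · (-1)^3 · (-5)^3 = 20 · (-1) · (-125) = 2500.

2500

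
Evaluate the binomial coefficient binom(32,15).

C(32,15) = (32·31·30·29·28·27·26·25·24·23·22·21·20·19·18) / 15! = 739781100339240960000 / 1307674368000 = 565722720.

565722720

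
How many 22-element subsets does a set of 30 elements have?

C(30,22) = C(30,8) by symmetry.
C(30,8) = (30·29·28·27·26·25·24·23) / 8! = 235989936000 / 40320 = 5852925.

5852925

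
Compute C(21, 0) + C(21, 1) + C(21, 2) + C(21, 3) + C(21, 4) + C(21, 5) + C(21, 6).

82160

1 + 21 + 210 + 1330 + 5985 + 20349 + 54264 = 82160.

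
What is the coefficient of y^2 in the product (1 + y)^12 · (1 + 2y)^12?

618

Coefficient of y^2 = Σ_{j} C(12,j)·1^j·C(12,2-j)·2^(2-j) for j from 0 to 2.
= 264 + 288 + 66 = 618.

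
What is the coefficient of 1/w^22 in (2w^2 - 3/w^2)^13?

13817466

General term: C(13,j)·(2w^2)^j·(-3/w^2)^(13-j), with w-exponent 2j − 2(13−j) = 4j − 26.
Set 4j − 26 = -22: j = 1.
C(13,1) = 13; 2^1 = 2; (-3)^12 = 531441.
Coefficient = 13 · 2 · 531441 = 13817466.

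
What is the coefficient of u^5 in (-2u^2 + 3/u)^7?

15120

General term: C(7,j)·(-2u^2)^j·(3/u)^(7-j), with u-exponent 2j − 1(7−j) = 3j − 7.
Set 3j − 7 = 5: j = 4.
C(7,4) = 35; (-2)^4 = 16; 3^3 = 27.
Coefficient = 35 · 16 · 27 = 15120.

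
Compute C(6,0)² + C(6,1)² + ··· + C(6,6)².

By Vandermonde's identity, Σ C(6,k)² = C(12,6) = 924.

924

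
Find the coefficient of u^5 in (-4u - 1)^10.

258048

The general term is C(10,j)·(-4u)^j·(-1)^(10-j); the u^5 term has j = 5.
C(10,5) = 252.
Coefficient = C(10,5) · (-4)^5 · (-1)^5 = 252 · (-1024) · (-1) = 258048.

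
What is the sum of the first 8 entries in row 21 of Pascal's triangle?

198440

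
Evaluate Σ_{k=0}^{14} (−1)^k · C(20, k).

11628

The partial alternating sum Σ_{k=0}^{14} (−1)^k C(20,k) = (−1)^14 C(19,14) = 11628.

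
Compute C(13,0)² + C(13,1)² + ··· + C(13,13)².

10400600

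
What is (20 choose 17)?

1140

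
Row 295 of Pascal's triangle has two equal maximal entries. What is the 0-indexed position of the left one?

147

For odd n = 295, C(295,r) peaks at r = (n−1)/2 and (n+1)/2; the smaller is 147.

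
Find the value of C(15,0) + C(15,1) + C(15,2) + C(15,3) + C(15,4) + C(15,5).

1 + 15 + 105 + 455 + 1365 + 3003 = 4944.

4944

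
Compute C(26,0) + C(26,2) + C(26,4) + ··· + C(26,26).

Even-j terms of row 26 sum to 2^25 = 33554432.

33554432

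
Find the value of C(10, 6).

210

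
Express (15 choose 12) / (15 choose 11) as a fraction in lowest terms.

C(n,k+1)/C(n,k) = (n−k)/(k+1) = (15−11)/(11+1) = 4/12 = 1/3.

1/3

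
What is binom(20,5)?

15504

C(20,5) = (20·19·18·17·16) / 5! = 1860480 / 120 = 15504.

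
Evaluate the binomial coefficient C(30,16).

C(30,16) = C(30,14) by symmetry.
C(30,14) = (30·29·28·27·26·25·24·23·22·21·20·19·18·17) / 14! = 12677700308232960000 / 87178291200 = 145422675.

145422675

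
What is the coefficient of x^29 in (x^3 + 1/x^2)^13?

78

General term: C(13,j)·(x^3)^j·(1/x^2)^(13-j), with x-exponent 3j − 2(13−j) = 5j − 26.
Set 5j − 26 = 29: j = 11.
C(13,11) = 78; 1^11 = 1; 1^2 = 1.
Coefficient = 78 · 1 · 1 = 78.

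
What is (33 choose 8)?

13884156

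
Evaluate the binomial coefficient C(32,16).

601080390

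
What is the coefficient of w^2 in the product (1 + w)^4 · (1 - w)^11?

17

Coefficient of w^2 = Σ_{j} C(4,j)·1^j·C(11,2-j)·(-1)^(2-j) for j from 0 to 2.
= 55 + (-44) + 6 = 17.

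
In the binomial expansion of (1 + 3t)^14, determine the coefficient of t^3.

The general term is C(14,j)·(1)^j·(3t)^(14-j); the t^3 term has j = 11.
C(14,11) = 364.
Coefficient = C(14,11) · 3^3 = 364 · 27 = 9828.

9828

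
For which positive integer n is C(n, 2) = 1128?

n(n−1)/2 = 1128 ⇒ n(n−1) = 2256. Since 48·47 = 2256, n = 48.

48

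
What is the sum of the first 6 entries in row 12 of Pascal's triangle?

1586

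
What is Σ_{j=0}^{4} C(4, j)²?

70

Σ C(4,j)² is the coefficient of x^4 in (1+x)^4(1+x)^4 = (1+x)^8, i.e. C(8,4) = 70.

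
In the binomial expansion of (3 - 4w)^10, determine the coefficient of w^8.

26542080

The general term is C(10,j)·(3)^j·(-4w)^(10-j); the w^8 term has j = 2.
C(10,2) = 45.
Coefficient = C(10,2) · 3^2 · (-4)^8 = 45 · 9 · 65536 = 26542080.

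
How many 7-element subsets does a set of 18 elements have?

31824

C(18,7) = (18·17·16·15·14·13·12) / 7! = 160392960 / 5040 = 31824.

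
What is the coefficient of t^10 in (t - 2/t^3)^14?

General term: C(14,j)·(t)^j·(-2/t^3)^(14-j), with t-exponent 1j − 3(14−j) = 4j − 42.
Set 4j − 42 = 10: j = 13.
C(14,13) = 14; 1^13 = 1; (-2)^1 = -2.
Coefficient = 14 · 1 · (-2) = -28.

-28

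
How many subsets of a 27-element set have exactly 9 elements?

4686825

Choose the 9 positions: C(27,9) = 4686825.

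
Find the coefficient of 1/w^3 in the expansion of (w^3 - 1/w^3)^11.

General term: C(11,j)·(w^3)^j·(-1/w^3)^(11-j), with w-exponent 3j − 3(11−j) = 6j − 33.
Set 6j − 33 = -3: j = 5.
C(11,5) = 462; 1^5 = 1; (-1)^6 = 1.
Coefficient = 462 · 1 · 1 = 462.

462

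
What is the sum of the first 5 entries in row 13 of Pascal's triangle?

1 + 13 + 78 + 286 + 715 = 1093.

1093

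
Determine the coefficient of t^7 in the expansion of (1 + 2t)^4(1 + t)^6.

952

Coefficient of t^7 = Σ_{j} C(4,j)·2^j·C(6,7-j)·1^(7-j) for j from 1 to 4.
= 8 + 144 + 480 + 320 = 952.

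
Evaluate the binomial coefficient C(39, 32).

15380937

C(39,32) = C(39,7) by symmetry.
C(39,7) = (39·38·37·36·35·34·33) / 7! = 77519922480 / 5040 = 15380937.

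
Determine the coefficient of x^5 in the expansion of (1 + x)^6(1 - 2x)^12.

702

Coefficient of x^5 = Σ_{j} C(6,j)·1^j·C(12,5-j)·(-2)^(5-j) for j from 0 to 5.
= (-25344) + 47520 + (-26400) + 5280 + (-360) + 6 = 702.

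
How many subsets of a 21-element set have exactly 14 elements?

116280

Choose the 14 positions: C(21,14) = 116280.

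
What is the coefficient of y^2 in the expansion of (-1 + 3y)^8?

252

The general term is C(8,j)·(-1)^j·(3y)^(8-j); the y^2 term has j = 6.
C(8,6) = 28.
Coefficient = C(8,6) · 3^2 = 28 · 9 = 252.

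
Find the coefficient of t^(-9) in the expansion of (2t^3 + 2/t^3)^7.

2688

General term: C(7,j)·(2t^3)^j·(2/t^3)^(7-j), with t-exponent 3j − 3(7−j) = 6j − 21.
Set 6j − 21 = -9: j = 2.
C(7,2) = 21; 2^2 = 4; 2^5 = 32.
Coefficient = 21 · 4 · 32 = 2688.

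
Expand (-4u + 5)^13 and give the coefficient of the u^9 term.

-117145600000

The general term is C(13,j)·(-4u)^j·(5)^(13-j); the u^9 term has j = 9.
C(13,9) = 715.
Coefficient = C(13,9) · (-4)^9 · 5^4 = 715 · (-262144) · 625 = -117145600000.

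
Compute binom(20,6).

38760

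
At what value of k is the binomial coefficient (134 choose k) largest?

67

C(134,k) is maximized at k = 134/2 = 67.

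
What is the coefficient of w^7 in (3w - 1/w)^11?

1082565

General term: C(11,j)·(3w)^j·(-1/w)^(11-j), with w-exponent 1j − 1(11−j) = 2j − 11.
Set 2j − 11 = 7: j = 9.
C(11,9) = 55; 3^9 = 19683; (-1)^2 = 1.
Coefficient = 55 · 19683 · 1 = 1082565.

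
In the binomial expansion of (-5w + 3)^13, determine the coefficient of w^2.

The general term is C(13,j)·(-5w)^j·(3)^(13-j); the w^2 term has j = 2.
C(13,2) = 78.
Coefficient = C(13,2) · (-5)^2 · 3^11 = 78 · 25 · 177147 = 345436650.

345436650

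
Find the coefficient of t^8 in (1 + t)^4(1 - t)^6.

Coefficient of t^8 = Σ_{j} C(4,j)·1^j·C(6,8-j)·(-1)^(8-j) for j from 2 to 4.
= 6 + (-24) + 15 = -3.

-3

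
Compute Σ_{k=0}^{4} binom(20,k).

1 + 20 + 190 + 1140 + 4845 = 6196.

6196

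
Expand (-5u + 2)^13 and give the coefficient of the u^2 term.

The general term is C(13,j)·(-5u)^j·(2)^(13-j); the u^2 term has j = 2.
C(13,2) = 78.
Coefficient = C(13,2) · (-5)^2 · 2^11 = 78 · 25 · 2048 = 3993600.

3993600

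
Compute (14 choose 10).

C(14,10) = C(14,4) by symmetry.
C(14,4) = (14·13·12·11) / 4! = 24024 / 24 = 1001.

1001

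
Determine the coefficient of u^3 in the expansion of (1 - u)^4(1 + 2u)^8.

92

Coefficient of u^3 = Σ_{j} C(4,j)·(-1)^j·C(8,3-j)·2^(3-j) for j from 0 to 3.
= 448 + (-448) + 96 + (-4) = 92.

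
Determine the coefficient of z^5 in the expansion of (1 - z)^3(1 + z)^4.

3

Coefficient of z^5 = Σ_{j} C(3,j)·(-1)^j·C(4,5-j)·1^(5-j) for j from 1 to 3.
= (-3) + 12 + (-6) = 3.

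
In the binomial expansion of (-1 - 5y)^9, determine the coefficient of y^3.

-10500

The general term is C(9,j)·(-1)^j·(-5y)^(9-j); the y^3 term has j = 6.
C(9,6) = 84.
Coefficient = C(9,6) · (-5)^3 = 84 · (-125) = -10500.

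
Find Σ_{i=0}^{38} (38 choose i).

274877906944

The entries of row 38 sum to 2^38 = 274877906944.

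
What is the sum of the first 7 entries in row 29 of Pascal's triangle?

621616

1 + 29 + 406 + 3654 + 23751 + 118755 + 475020 = 621616.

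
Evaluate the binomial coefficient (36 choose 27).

94143280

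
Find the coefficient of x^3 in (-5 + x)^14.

-17773437500

The general term is C(14,j)·(-5)^j·(x)^(14-j); the x^3 term has j = 11.
C(14,11) = 364.
Coefficient = C(14,11) · (-5)^11 = 364 · (-48828125) = -17773437500.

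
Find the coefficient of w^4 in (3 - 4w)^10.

The general term is C(10,j)·(3)^j·(-4w)^(10-j); the w^4 term has j = 6.
C(10,6) = 210.
Coefficient = C(10,6) · 3^6 · (-4)^4 = 210 · 729 · 256 = 39191040.

39191040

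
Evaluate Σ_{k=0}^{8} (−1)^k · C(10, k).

The partial alternating sum Σ_{k=0}^{8} (−1)^k C(10,k) = (−1)^8 C(9,8) = 9.

9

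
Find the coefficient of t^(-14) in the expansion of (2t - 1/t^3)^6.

-12

General term: C(6,j)·(2t)^j·(-1/t^3)^(6-j), with t-exponent 1j − 3(6−j) = 4j − 18.
Set 4j − 18 = -14: j = 1.
C(6,1) = 6; 2^1 = 2; (-1)^5 = -1.
Coefficient = 6 · 2 · (-1) = -12.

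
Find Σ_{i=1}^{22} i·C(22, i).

46137344

Since i·C(22,i) = 22·C(21,i−1), the sum is 22·2^21 = 22·2097152 = 46137344.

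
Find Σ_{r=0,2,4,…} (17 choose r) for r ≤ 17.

Half of (1+1)^17 + (1−1)^17 gives the even-index sum: 2^16 = 65536.

65536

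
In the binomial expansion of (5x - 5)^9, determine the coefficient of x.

The general term is C(9,j)·(5x)^j·(-5)^(9-j); the x^1 term has j = 1.
C(9,1) = 9.
Coefficient = C(9,1) · 5^1 · (-5)^8 = 9 · 5 · 390625 = 17578125.

17578125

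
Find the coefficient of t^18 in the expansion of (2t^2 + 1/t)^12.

67584

General term: C(12,j)·(2t^2)^j·(1/t)^(12-j), with t-exponent 2j − 1(12−j) = 3j − 12.
Set 3j − 12 = 18: j = 10.
C(12,10) = 66; 2^10 = 1024; 1^2 = 1.
Coefficient = 66 · 1024 · 1 = 67584.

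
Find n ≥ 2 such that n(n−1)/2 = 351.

n(n−1)/2 = 351 ⇒ n(n−1) = 702. Since 27·26 = 702, n = 27.

27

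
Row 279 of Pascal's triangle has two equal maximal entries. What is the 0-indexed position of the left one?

139

For odd n = 279, C(279,m) peaks at m = (n−1)/2 and (n+1)/2; the lower is 139.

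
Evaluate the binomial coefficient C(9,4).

126

C(9,4) = (9·8·7·6) / 4! = 3024 / 24 = 126.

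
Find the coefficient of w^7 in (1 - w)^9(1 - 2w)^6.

Coefficient of w^7 = Σ_{j} C(9,j)·(-1)^j·C(6,7-j)·(-2)^(7-j) for j from 1 to 7.
= (-576) + (-6912) + (-20160) + (-20160) + (-7560) + (-1008) + (-36) = -56412.

-56412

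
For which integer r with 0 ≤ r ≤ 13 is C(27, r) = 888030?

7

C(27,r) increases on 0 ≤ r ≤ 13. C(27,6) = 296010 and C(27,7) = 888030, so r = 7.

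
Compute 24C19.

42504

C(24,19) = C(24,5) by symmetry.
C(24,5) = (24·23·22·21·20) / 5! = 5100480 / 120 = 42504.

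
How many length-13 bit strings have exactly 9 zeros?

Choose the 9 positions: C(13,9) = 715.

715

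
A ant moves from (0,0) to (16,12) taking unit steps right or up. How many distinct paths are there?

Each path is a sequence of 28 steps with 16 rights: C(28,16) = 30421755.

30421755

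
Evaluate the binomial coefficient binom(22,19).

1540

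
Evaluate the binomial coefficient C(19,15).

C(19,15) = C(19,4) by symmetry.
C(19,4) = (19·18·17·16) / 4! = 93024 / 24 = 3876.

3876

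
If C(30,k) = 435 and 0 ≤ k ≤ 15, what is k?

C(30,k) increases on 0 ≤ k ≤ 15. C(30,1) = 30 and C(30,2) = 435, so k = 2.

2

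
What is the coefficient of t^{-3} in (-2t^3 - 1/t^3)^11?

General term: C(11,j)·(-2t^3)^j·(-1/t^3)^(11-j), with t-exponent 3j − 3(11−j) = 6j − 33.
Set 6j − 33 = -3: j = 5.
C(11,5) = 462; (-2)^5 = -32; (-1)^6 = 1.
Coefficient = 462 · (-32) · 1 = -14784.

-14784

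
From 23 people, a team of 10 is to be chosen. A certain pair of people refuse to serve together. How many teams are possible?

All 10-subsets: C(23,10) = 1144066. Those containing both fixed elements: C(21,8) = 203490.
1144066 − 203490 = 940576.

940576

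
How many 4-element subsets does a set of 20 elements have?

C(20,4) = (20·19·18·17) / 4! = 116280 / 24 = 4845.

4845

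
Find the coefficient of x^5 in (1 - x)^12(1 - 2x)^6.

-33564

Coefficient of x^5 = Σ_{j} C(12,j)·(-1)^j·C(6,5-j)·(-2)^(5-j) for j from 0 to 5.
= (-192) + (-2880) + (-10560) + (-13200) + (-5940) + (-792) = -33564.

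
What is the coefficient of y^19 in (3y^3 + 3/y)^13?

2051893701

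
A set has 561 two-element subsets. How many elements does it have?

34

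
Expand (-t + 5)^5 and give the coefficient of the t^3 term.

The general term is C(5,j)·(-t)^j·(5)^(5-j); the t^3 term has j = 3.
C(5,3) = 10.
Coefficient = C(5,3) · (-1)^3 · 5^2 = 10 · (-1) · 25 = -250.

-250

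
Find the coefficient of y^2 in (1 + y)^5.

The general term is C(5,j)·(1)^j·(y)^(5-j); the y^2 term has j = 3.
C(5,3) = 10.
Coefficient = C(5,3) = 10.

10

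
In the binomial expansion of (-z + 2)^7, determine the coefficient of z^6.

The general term is C(7,j)·(-z)^j·(2)^(7-j); the z^6 term has j = 6.
C(7,6) = 7.
Coefficient = C(7,6) · 2^1 = 7 · 2 = 14.

14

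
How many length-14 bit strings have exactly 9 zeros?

Choose the 9 positions: C(14,9) = 2002.

2002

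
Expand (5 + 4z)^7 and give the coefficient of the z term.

437500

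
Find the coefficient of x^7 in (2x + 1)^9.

The general term is C(9,j)·(2x)^j·(1)^(9-j); the x^7 term has j = 7.
C(9,7) = 36.
Coefficient = C(9,7) · 2^7 = 36 · 128 = 4608.

4608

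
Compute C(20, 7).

77520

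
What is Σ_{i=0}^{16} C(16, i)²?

601080390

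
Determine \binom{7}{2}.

C(7,2) = (7·6) / 2! = 42 / 2 = 21.

21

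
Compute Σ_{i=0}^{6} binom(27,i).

397594

1 + 27 + 351 + 2925 + 17550 + 80730 + 296010 = 397594.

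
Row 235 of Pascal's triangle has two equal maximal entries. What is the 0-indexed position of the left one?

For odd n = 235, C(235,m) peaks at m = (n−1)/2 and (n+1)/2; the lesser is 117.

117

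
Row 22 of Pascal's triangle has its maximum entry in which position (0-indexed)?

11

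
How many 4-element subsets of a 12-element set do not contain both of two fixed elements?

450

All 4-subsets: C(12,4) = 495. Those containing both fixed elements: C(10,2) = 45.
495 − 45 = 450.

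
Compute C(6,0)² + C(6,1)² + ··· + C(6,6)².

924

By Vandermonde's identity, Σ C(6,k)² = C(12,6) = 924.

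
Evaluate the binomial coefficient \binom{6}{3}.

C(6,3) = (6·5·4) / 3! = 120 / 6 = 20.

20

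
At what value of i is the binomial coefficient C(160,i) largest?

80

C(160,i) is maximized at i = 160/2 = 80.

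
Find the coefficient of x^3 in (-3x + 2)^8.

The general term is C(8,j)·(-3x)^j·(2)^(8-j); the x^3 term has j = 3.
C(8,3) = 56.
Coefficient = C(8,3) · (-3)^3 · 2^5 = 56 · (-27) · 32 = -48384.

-48384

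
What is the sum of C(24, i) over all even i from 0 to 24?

Half of (1+1)^24 + (1−1)^24 gives the even-index sum: 2^23 = 8388608.

8388608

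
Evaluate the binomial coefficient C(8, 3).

56

C(8,3) = (8·7·6) / 3! = 336 / 6 = 56.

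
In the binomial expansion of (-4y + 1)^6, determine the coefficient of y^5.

The general term is C(6,j)·(-4y)^j·(1)^(6-j); the y^5 term has j = 5.
C(6,5) = 6.
Coefficient = C(6,5) · (-4)^5 = 6 · (-1024) = -6144.

-6144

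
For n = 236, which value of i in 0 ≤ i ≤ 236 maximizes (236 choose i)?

118

C(236,i) is maximized at i = 236/2 = 118.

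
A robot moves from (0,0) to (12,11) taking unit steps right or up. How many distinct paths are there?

Each path is a sequence of 23 steps with 12 rights: C(23,12) = 1352078.

1352078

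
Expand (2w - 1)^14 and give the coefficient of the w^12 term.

372736

The general term is C(14,j)·(2w)^j·(-1)^(14-j); the w^12 term has j = 12.
C(14,12) = 91.
Coefficient = C(14,12) · 2^12 = 91 · 4096 = 372736.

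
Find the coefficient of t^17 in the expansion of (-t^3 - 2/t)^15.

-823680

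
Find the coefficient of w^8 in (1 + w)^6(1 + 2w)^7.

Coefficient of w^8 = Σ_{j} C(6,j)·1^j·C(7,8-j)·2^(8-j) for j from 1 to 6.
= 768 + 6720 + 13440 + 8400 + 1680 + 84 = 31092.

31092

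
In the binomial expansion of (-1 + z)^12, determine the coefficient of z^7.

-792

The general term is C(12,j)·(-1)^j·(z)^(12-j); the z^7 term has j = 5.
C(12,5) = 792.
Coefficient = C(12,5) · (-1)^5 = 792 · (-1) = -792.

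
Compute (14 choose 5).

C(14,5) = (14·13·12·11·10) / 5! = 240240 / 120 = 2002.

2002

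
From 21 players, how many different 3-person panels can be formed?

1330

This is C(21,3) = 1330.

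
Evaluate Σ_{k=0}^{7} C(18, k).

1 + 18 + 153 + 816 + 3060 + 8568 + 18564 + 31824 = 63004.

63004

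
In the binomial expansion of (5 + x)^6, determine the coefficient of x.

18750

The general term is C(6,j)·(5)^j·(x)^(6-j); the x^1 term has j = 5.
C(6,5) = 6.
Coefficient = C(6,5) · 5^5 = 6 · 3125 = 18750.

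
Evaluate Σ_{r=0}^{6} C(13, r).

1 + 13 + 78 + 286 + 715 + 1287 + 1716 = 4096.

4096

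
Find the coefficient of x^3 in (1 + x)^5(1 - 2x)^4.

Coefficient of x^3 = Σ_{j} C(5,j)·1^j·C(4,3-j)·(-2)^(3-j) for j from 0 to 3.
= (-32) + 120 + (-80) + 10 = 18.

18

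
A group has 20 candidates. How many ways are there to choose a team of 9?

167960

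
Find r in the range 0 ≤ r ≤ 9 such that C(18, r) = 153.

2

C(18,r) increases on 0 ≤ r ≤ 9. C(18,1) = 18 and C(18,2) = 153, so r = 2.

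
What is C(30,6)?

C(30,6) = (30·29·28·27·26·25) / 6! = 427518000 / 720 = 593775.

593775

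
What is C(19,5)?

C(19,5) = (19·18·17·16·15) / 5! = 1395360 / 120 = 11628.

11628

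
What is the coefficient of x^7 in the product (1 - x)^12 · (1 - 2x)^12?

Coefficient of x^7 = Σ_{j} C(12,j)·(-1)^j·C(12,7-j)·(-2)^(7-j) for j from 0 to 7.
= (-101376) + (-709632) + (-1672704) + (-1742400) + (-871200) + (-209088) + (-22176) + (-792) = -5329368.

-5329368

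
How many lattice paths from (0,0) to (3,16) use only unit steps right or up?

Each path is a sequence of 19 steps with 3 rights: C(19,3) = 969.

969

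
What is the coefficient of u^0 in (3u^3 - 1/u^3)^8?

General term: C(8,j)·(3u^3)^j·(-1/u^3)^(8-j), with u-exponent 3j − 3(8−j) = 6j − 24.
Set 6j − 24 = 0: j = 4.
C(8,4) = 70; 3^4 = 81; (-1)^4 = 1.
Coefficient = 70 · 81 · 1 = 5670.

5670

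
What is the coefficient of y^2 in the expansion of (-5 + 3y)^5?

-11250

The general term is C(5,j)·(-5)^j·(3y)^(5-j); the y^2 term has j = 3.
C(5,3) = 10.
Coefficient = C(5,3) · (-5)^3 · 3^2 = 10 · (-125) · 9 = -11250.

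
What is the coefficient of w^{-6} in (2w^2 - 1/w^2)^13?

41184

General term: C(13,j)·(2w^2)^j·(-1/w^2)^(13-j), with w-exponent 2j − 2(13−j) = 4j − 26.
Set 4j − 26 = -6: j = 5.
C(13,5) = 1287; 2^5 = 32; (-1)^8 = 1.
Coefficient = 1287 · 32 · 1 = 41184.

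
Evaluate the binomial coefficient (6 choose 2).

C(6,2) = (6·5) / 2! = 30 / 2 = 15.

15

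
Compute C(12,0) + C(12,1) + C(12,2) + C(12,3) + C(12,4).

1 + 12 + 66 + 220 + 495 = 794.

794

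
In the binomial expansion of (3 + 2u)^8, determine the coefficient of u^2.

81648

The general term is C(8,j)·(3)^j·(2u)^(8-j); the u^2 term has j = 6.
C(8,6) = 28.
Coefficient = C(8,6) · 3^6 · 2^2 = 28 · 729 · 4 = 81648.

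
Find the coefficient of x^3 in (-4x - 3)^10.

The general term is C(10,j)·(-4x)^j·(-3)^(10-j); the x^3 term has j = 3.
C(10,3) = 120.
Coefficient = C(10,3) · (-4)^3 · (-3)^7 = 120 · (-64) · (-2187) = 16796160.

16796160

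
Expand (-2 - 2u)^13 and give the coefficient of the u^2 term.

-638976

The general term is C(13,j)·(-2)^j·(-2u)^(13-j); the u^2 term has j = 11.
C(13,11) = 78.
Coefficient = C(13,11) · (-2)^11 · (-2)^2 = 78 · (-2048) · 4 = -638976.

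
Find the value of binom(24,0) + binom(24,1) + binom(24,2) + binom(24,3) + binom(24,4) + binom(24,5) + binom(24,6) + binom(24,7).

536155

1 + 24 + 276 + 2024 + 10626 + 42504 + 134596 + 346104 = 536155.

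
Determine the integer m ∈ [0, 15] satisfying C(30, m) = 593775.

C(30,m) increases on 0 ≤ m ≤ 15. C(30,5) = 142506 and C(30,6) = 593775, so m = 6.

6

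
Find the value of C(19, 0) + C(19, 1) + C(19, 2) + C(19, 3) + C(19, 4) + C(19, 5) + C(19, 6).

1 + 19 + 171 + 969 + 3876 + 11628 + 27132 = 43796.

43796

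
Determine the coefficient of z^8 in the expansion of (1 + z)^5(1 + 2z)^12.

1519760

Coefficient of z^8 = Σ_{j} C(5,j)·1^j·C(12,8-j)·2^(8-j) for j from 0 to 5.
= 126720 + 506880 + 591360 + 253440 + 39600 + 1760 = 1519760.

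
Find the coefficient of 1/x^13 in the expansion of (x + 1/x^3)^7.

21

General term: C(7,j)·(x)^j·(1/x^3)^(7-j), with x-exponent 1j − 3(7−j) = 4j − 21.
Set 4j − 21 = -13: j = 2.
C(7,2) = 21; 1^2 = 1; 1^5 = 1.
Coefficient = 21 · 1 · 1 = 21.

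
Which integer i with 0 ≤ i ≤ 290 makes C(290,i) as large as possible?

C(290,i) is maximized at i = 290/2 = 145.

145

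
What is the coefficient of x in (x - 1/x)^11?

-462

General term: C(11,j)·(x)^j·(-1/x)^(11-j), with x-exponent 1j − 1(11−j) = 2j − 11.
Set 2j − 11 = 1: j = 6.
C(11,6) = 462; 1^6 = 1; (-1)^5 = -1.
Coefficient = 462 · 1 · (-1) = -462.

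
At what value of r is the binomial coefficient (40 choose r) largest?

C(40,r) is maximized at r = 40/2 = 20.

20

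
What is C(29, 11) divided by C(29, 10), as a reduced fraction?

C(n,k+1)/C(n,k) = (n−k)/(k+1) = (29−10)/(10+1) = 19/11.

19/11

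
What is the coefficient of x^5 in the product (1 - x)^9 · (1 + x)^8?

-28

Coefficient of x^5 = Σ_{j} C(9,j)·(-1)^j·C(8,5-j)·1^(5-j) for j from 0 to 5.
= 56 + (-630) + 2016 + (-2352) + 1008 + (-126) = -28.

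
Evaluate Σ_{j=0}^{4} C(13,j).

1093

1 + 13 + 78 + 286 + 715 = 1093.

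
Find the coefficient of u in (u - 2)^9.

2304

The general term is C(9,j)·(u)^j·(-2)^(9-j); the u^1 term has j = 1.
C(9,1) = 9.
Coefficient = C(9,1) · (-2)^8 = 9 · 256 = 2304.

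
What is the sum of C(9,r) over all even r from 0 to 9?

Even-r terms of row 9 sum to 2^8 = 256.

256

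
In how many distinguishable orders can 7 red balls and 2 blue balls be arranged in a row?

Choose positions for the red balls: C(9,7) = 36.

36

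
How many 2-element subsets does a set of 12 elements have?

C(12,2) = (12·11) / 2! = 132 / 2 = 66.

66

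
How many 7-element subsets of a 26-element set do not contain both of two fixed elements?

All 7-subsets: C(26,7) = 657800. Those containing both fixed elements: C(24,5) = 42504.
657800 − 42504 = 615296.

615296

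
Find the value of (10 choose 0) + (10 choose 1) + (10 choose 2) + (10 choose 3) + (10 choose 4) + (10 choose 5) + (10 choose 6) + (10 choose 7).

1 + 10 + 45 + 120 + 210 + 252 + 210 + 120 = 968.

968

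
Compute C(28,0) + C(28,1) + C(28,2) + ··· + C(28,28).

268435456

The entries of row 28 sum to 2^28 = 268435456.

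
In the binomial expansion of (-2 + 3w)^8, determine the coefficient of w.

-3072

The general term is C(8,j)·(-2)^j·(3w)^(8-j); the w^1 term has j = 7.
C(8,7) = 8.
Coefficient = C(8,7) · (-2)^7 · 3^1 = 8 · (-128) · 3 = -3072.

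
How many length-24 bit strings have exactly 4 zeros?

10626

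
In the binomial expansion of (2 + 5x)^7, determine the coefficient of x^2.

16800

The general term is C(7,j)·(2)^j·(5x)^(7-j); the x^2 term has j = 5.
C(7,5) = 21.
Coefficient = C(7,5) · 2^5 · 5^2 = 21 · 32 · 25 = 16800.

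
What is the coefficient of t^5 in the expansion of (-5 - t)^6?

The general term is C(6,j)·(-5)^j·(-t)^(6-j); the t^5 term has j = 1.
C(6,1) = 6.
Coefficient = C(6,1) · (-5)^1 · (-1)^5 = 6 · (-5) · (-1) = 30.

30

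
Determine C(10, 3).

C(10,3) = (10·9·8) / 3! = 720 / 6 = 120.

120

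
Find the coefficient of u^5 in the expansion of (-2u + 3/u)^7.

1344

General term: C(7,j)·(-2u)^j·(3/u)^(7-j), with u-exponent 1j − 1(7−j) = 2j − 7.
Set 2j − 7 = 5: j = 6.
C(7,6) = 7; (-2)^6 = 64; 3^1 = 3.
Coefficient = 7 · 64 · 3 = 1344.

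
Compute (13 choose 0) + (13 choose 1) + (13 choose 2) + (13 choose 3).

1 + 13 + 78 + 286 = 378.

378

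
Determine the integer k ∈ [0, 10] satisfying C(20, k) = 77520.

7

C(20,k) increases on 0 ≤ k ≤ 10. C(20,6) = 38760 and C(20,7) = 77520, so k = 7.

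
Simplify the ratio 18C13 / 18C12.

C(n,k+1)/C(n,k) = (n−k)/(k+1) = (18−12)/(12+1) = 6/13.

6/13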